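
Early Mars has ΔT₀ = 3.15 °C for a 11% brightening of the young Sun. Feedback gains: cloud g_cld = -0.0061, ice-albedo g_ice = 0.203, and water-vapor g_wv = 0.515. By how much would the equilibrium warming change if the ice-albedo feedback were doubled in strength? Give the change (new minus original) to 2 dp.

Original: g = 0.7119, ΔT = 3.15/(1−0.7119) = 10.9337 °C.
With doubled ice-albedo: g' = 0.9149, ΔT' = 3.15/(1−0.9149) = 37.0153 °C.
Change = 37.0153 − 10.9337 = 26.08 °C.

26.08 °C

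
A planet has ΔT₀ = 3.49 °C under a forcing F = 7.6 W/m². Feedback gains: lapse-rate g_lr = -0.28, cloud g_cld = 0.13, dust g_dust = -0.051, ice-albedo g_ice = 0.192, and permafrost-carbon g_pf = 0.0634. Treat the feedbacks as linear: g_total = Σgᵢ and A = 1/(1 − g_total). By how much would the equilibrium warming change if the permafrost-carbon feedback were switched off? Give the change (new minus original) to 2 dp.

Original: g = 0.0544, ΔT = 3.49/(1−0.0544) = 3.6908 °C.
Without permafrost-carbon: g' = -0.009, ΔT' = 3.49/(1+0.009) = 3.4589 °C.
Change = 3.4589 − 3.6908 = -0.23 °C.

-0.23 °C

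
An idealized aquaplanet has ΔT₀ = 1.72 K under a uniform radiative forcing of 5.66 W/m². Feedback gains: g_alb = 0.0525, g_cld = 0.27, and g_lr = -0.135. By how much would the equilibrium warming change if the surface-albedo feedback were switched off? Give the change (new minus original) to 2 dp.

-0.13 K

Original: g = 0.1875, ΔT = 1.72/(1−0.1875) = 2.1169 K.
Without surface-albedo: g' = 0.135, ΔT' = 1.72/(1−0.135) = 1.9884 K.
Change = 1.9884 − 2.1169 = -0.13 K.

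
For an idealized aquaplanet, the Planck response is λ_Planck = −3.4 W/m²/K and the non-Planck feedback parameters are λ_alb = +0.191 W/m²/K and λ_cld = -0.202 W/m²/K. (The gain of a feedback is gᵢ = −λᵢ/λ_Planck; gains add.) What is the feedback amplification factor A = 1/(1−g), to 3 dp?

Convert to gains: g_alb = 0.191/3.4 = 0.05618; g_cld = -0.202/3.4 = -0.05941.
Total gain g = -0.00323.
A = 1/(1 + 0.00323) = 0.997.

0.997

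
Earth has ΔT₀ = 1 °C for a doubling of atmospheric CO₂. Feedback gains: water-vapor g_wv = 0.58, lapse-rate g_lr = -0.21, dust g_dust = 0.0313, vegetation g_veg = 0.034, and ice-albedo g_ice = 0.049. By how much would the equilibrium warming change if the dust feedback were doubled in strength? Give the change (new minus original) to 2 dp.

Original: g = 0.4843, ΔT = 1/(1−0.4843) = 1.9391 °C.
With doubled dust: g' = 0.5156, ΔT' = 1/(1−0.5156) = 2.0644 °C.
Change = 2.0644 − 1.9391 = 0.13 °C.

0.13 °C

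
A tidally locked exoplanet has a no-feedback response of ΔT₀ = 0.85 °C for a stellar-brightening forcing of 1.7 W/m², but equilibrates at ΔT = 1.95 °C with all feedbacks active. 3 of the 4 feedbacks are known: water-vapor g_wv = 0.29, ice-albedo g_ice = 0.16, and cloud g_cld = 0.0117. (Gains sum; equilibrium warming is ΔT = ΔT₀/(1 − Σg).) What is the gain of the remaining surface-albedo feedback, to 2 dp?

0.10

Amplification A = ΔT/ΔT₀ = 1.95/0.85 = 2.294.
Total gain g = 1 − 1/A = 1 − 1/2.294 = 0.5641.
Known gains sum to 0.29 + 0.16 + 0.0117 = 0.4617.
g_alb = 0.5641 − 0.4617 = 0.10.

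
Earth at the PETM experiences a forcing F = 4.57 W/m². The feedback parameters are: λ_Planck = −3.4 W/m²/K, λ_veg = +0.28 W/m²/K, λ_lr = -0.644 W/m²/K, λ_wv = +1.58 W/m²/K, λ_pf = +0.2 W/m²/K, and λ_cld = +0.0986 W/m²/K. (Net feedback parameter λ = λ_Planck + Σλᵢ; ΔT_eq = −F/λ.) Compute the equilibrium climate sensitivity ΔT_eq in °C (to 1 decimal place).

2.4 °C

Net feedback parameter λ = (−3.4) + (+0.28) + (-0.644) + (+1.58) + (+0.2) + (+0.0986) = -1.8854 W/m²/K.
ΔT = −F/λ = −4.57/(-1.8854) = 2.4 °C.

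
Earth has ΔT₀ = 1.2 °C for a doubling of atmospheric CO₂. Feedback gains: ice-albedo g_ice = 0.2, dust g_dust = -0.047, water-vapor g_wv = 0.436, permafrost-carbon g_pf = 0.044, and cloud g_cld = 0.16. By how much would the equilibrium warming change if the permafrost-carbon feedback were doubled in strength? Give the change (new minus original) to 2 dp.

1.56 °C

Original: g = 0.793, ΔT = 1.2/(1−0.793) = 5.7971 °C.
With doubled permafrost-carbon: g' = 0.837, ΔT' = 1.2/(1−0.837) = 7.3620 °C.
Change = 7.3620 − 5.7971 = 1.56 °C.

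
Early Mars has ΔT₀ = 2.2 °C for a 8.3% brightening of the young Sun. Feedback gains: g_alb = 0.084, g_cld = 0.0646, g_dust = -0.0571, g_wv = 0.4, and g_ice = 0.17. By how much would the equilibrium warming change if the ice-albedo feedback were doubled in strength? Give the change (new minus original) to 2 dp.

Original: g = 0.6615, ΔT = 2.2/(1−0.6615) = 6.4993 °C.
With doubled ice-albedo: g' = 0.8315, ΔT' = 2.2/(1−0.8315) = 13.0564 °C.
Change = 13.0564 − 6.4993 = 6.56 °C.

6.56 °C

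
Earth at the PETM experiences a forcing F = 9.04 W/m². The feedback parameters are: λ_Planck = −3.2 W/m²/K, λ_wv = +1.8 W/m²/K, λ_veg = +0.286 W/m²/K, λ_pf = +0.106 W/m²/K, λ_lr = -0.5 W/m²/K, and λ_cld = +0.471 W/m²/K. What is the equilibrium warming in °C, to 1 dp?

8.7 °C

Net feedback parameter λ = (−3.2) + (+1.8) + (+0.286) + (+0.106) + (-0.5) + (+0.471) = -1.037 W/m²/K.
ΔT = −F/λ = −9.04/(-1.037) = 8.7 °C.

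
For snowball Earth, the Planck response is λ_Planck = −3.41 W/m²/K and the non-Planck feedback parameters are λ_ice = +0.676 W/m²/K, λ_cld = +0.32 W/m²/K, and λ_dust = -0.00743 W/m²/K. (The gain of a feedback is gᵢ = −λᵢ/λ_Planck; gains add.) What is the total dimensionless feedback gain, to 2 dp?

0.29

Convert to gains: g_ice = 0.676/3.41 = 0.1982; g_cld = 0.32/3.41 = 0.09384; g_dust = -0.00743/3.41 = -0.002179.
Total gain g = 0.289861.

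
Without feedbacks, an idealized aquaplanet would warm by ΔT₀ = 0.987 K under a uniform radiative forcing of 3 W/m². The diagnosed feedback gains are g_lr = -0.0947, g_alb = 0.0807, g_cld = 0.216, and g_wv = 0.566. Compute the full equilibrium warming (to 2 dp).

Total gain g = -0.0947 + 0.0807 + 0.216 + 0.566 = 0.768.
Amplification A = 1/(1 − 0.768) = 4.31.
ΔT = 0.987 × 4.31 = 4.25 K.

4.25 K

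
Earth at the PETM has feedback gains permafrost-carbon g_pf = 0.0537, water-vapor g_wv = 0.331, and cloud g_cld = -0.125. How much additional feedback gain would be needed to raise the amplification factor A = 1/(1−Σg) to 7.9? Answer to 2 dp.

0.61

Current total gain = 0.2597.
Target gain for A = 7.9: g* = 1 − 1/7.9 = 0.8734.
Additional gain needed = 0.8734 − 0.2597 = 0.61.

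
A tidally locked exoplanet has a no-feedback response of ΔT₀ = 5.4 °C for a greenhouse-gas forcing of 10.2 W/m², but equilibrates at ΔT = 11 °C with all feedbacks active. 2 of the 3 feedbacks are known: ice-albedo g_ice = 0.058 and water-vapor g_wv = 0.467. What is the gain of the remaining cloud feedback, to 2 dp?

-0.02

Amplification A = ΔT/ΔT₀ = 11/5.4 = 2.037.
Total gain g = 1 − 1/A = 1 − 1/2.037 = 0.5091.
Known gains sum to 0.058 + 0.467 = 0.525.
g_cld = 0.5091 − 0.525 = -0.02.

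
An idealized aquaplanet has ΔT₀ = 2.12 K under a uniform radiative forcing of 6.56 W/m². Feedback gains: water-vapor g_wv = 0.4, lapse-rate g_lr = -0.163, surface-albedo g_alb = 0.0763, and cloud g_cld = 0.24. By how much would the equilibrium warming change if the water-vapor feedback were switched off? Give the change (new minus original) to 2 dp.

-2.24 K

Original: g = 0.5533, ΔT = 2.12/(1−0.5533) = 4.7459 K.
Without water-vapor: g' = 0.1533, ΔT' = 2.12/(1−0.1533) = 2.5038 K.
Change = 2.5038 − 4.7459 = -2.24 K.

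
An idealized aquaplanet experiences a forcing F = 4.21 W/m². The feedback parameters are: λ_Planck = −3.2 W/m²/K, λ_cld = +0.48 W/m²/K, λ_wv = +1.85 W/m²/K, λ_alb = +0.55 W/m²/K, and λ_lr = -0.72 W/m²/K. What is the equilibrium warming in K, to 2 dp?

Net feedback parameter λ = (−3.2) + (+0.48) + (+1.85) + (+0.55) + (-0.72) = -1.04 W/m²/K.
ΔT = −F/λ = −4.21/(-1.04) = 4.05 K.

4.05 K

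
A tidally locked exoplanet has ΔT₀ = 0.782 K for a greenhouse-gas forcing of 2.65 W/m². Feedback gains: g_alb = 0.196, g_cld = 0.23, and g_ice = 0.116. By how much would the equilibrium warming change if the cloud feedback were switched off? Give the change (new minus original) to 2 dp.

-0.57 K

Original: g = 0.542, ΔT = 0.782/(1−0.542) = 1.7074 K.
Without cloud: g' = 0.312, ΔT' = 0.782/(1−0.312) = 1.1366 K.
Change = 1.1366 − 1.7074 = -0.57 K.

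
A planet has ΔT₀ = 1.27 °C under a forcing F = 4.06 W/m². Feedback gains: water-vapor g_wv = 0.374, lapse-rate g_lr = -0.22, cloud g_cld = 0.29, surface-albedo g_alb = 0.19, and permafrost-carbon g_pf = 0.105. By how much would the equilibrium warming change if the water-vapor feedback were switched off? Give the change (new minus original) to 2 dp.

Original: g = 0.739, ΔT = 1.27/(1−0.739) = 4.8659 °C.
Without water-vapor: g' = 0.365, ΔT' = 1.27/(1−0.365) = 2.0000 °C.
Change = 2.0000 − 4.8659 = -2.87 °C.

-2.87 °C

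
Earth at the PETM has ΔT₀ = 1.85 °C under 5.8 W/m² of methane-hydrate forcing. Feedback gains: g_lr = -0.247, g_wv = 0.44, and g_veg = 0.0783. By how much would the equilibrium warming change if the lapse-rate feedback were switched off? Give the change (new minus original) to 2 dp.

1.30 °C

Original: g = 0.2713, ΔT = 1.85/(1−0.2713) = 2.5388 °C.
Without lapse-rate: g' = 0.5183, ΔT' = 1.85/(1−0.5183) = 3.8406 °C.
Change = 3.8406 − 2.5388 = 1.30 °C.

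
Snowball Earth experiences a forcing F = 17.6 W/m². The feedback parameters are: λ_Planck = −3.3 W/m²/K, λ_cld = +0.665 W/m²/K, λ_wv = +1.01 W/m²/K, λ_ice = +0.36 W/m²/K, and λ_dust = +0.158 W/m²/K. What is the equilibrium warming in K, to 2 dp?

15.90 K

Net feedback parameter λ = (−3.3) + (+0.665) + (+1.01) + (+0.36) + (+0.158) = -1.107 W/m²/K.
ΔT = −F/λ = −17.6/(-1.107) = 15.90 K.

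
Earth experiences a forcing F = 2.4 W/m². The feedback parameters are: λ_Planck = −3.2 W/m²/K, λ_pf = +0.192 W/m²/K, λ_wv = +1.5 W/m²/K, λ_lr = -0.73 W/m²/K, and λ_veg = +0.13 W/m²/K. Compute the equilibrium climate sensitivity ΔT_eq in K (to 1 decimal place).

1.1 K

Net feedback parameter λ = (−3.2) + (+0.192) + (+1.5) + (-0.73) + (+0.13) = -2.108 W/m²/K.
ΔT = −F/λ = −2.4/(-2.108) = 1.1 K.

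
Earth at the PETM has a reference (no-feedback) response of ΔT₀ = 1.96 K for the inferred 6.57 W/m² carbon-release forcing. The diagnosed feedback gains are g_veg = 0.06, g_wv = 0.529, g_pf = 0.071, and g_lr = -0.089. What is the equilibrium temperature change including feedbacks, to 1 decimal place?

4.6 K

Total gain g = 0.06 + 0.529 + 0.071 − 0.089 = 0.571.
Amplification A = 1/(1 − 0.571) = 2.331.
ΔT = 1.96 × 2.331 = 4.6 K.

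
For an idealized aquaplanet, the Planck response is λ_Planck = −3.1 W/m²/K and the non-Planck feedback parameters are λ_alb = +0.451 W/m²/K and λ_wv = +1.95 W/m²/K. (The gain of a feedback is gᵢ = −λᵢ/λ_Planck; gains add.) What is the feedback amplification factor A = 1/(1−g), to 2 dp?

4.43

Convert to gains: g_alb = 0.451/3.1 = 0.1455; g_wv = 1.95/3.1 = 0.629.
Total gain g = 0.7745.
A = 1/(1 − 0.7745) = 4.43.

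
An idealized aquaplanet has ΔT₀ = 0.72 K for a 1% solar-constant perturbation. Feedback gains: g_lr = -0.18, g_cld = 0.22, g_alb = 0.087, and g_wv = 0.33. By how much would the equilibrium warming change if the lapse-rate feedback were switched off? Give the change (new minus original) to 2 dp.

0.66 K

Original: g = 0.457, ΔT = 0.72/(1−0.457) = 1.3260 K.
Without lapse-rate: g' = 0.637, ΔT' = 0.72/(1−0.637) = 1.9835 K.
Change = 1.9835 − 1.3260 = 0.66 K.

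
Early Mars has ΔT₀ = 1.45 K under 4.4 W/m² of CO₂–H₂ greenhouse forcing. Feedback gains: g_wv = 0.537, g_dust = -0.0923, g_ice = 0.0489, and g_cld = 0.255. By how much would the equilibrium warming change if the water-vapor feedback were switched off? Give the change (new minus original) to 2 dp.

Original: g = 0.7486, ΔT = 1.45/(1−0.7486) = 5.7677 K.
Without water-vapor: g' = 0.2116, ΔT' = 1.45/(1−0.2116) = 1.8392 K.
Change = 1.8392 − 5.7677 = -3.93 K.

-3.93 K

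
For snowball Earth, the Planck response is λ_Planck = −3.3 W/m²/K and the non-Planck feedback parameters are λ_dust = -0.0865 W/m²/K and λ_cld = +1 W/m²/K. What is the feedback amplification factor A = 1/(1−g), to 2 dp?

Convert to gains: g_dust = -0.0865/3.3 = -0.02621; g_cld = 1/3.3 = 0.303.
Total gain g = 0.27679.
A = 1/(1 − 0.27679) = 1.38.

1.38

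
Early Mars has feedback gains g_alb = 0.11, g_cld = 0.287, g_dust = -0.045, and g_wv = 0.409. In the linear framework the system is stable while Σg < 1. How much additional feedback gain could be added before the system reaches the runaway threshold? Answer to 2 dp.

Current total gain = 0.11 + 0.287 − 0.045 + 0.409 = 0.761.
Margin to runaway = 1 − 0.761 = 0.24.

0.24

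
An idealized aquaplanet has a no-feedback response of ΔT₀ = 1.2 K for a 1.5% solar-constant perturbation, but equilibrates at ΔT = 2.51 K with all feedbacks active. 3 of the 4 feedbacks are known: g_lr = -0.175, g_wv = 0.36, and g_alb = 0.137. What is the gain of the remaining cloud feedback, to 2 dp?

0.20

Amplification A = ΔT/ΔT₀ = 2.51/1.2 = 2.092.
Total gain g = 1 − 1/A = 1 − 1/2.092 = 0.522.
Known gains sum to -0.175 + 0.36 + 0.137 = 0.322.
g_cld = 0.522 − 0.322 = 0.20.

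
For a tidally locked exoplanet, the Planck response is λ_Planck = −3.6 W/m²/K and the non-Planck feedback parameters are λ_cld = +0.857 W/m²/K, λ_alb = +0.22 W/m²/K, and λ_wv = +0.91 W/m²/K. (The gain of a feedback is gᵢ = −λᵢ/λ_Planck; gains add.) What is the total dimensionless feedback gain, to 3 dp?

Convert to gains: g_cld = 0.857/3.6 = 0.2381; g_alb = 0.22/3.6 = 0.06111; g_wv = 0.91/3.6 = 0.2528.
Total gain g = 0.55201.

0.552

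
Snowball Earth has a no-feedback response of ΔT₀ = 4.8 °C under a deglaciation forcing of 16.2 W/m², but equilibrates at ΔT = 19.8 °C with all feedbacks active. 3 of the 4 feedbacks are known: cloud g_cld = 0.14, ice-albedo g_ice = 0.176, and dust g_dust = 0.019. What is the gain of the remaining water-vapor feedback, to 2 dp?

0.42

Amplification A = ΔT/ΔT₀ = 19.8/4.8 = 4.125.
Total gain g = 1 − 1/A = 1 − 1/4.125 = 0.7576.
Known gains sum to 0.14 + 0.176 + 0.019 = 0.335.
g_wv = 0.7576 − 0.335 = 0.42.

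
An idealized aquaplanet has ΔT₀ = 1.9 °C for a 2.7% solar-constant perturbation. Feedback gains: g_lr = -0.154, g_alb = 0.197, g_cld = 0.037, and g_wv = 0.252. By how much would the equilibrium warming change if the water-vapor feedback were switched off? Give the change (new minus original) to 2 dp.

-0.78 °C

Original: g = 0.332, ΔT = 1.9/(1−0.332) = 2.8443 °C.
Without water-vapor: g' = 0.08, ΔT' = 1.9/(1−0.08) = 2.0652 °C.
Change = 2.0652 − 2.8443 = -0.78 °C.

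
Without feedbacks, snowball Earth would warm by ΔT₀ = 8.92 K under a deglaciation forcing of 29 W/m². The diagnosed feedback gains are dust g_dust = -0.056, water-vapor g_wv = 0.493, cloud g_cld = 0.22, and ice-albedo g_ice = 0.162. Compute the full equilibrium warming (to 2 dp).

Total gain g = -0.056 + 0.493 + 0.22 + 0.162 = 0.819.
Amplification A = 1/(1 − 0.819) = 5.525.
ΔT = 8.92 × 5.525 = 49.28 K.

49.28 K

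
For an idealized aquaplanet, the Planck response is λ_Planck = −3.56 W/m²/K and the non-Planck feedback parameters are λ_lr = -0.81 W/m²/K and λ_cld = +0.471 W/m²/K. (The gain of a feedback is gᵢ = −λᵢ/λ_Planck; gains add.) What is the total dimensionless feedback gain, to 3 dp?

-0.095

Convert to gains: g_lr = -0.81/3.56 = -0.2275; g_cld = 0.471/3.56 = 0.1323.
Total gain g = -0.0952.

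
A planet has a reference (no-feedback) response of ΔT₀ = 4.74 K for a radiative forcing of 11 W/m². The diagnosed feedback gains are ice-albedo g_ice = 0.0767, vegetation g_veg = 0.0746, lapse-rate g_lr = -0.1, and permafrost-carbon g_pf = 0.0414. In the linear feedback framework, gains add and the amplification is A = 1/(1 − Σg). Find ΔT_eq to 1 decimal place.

5.2 K

Total gain g = 0.0767 + 0.0746 − 0.1 + 0.0414 = 0.0927.
Amplification A = 1/(1 − 0.0927) = 1.102.
ΔT = 4.74 × 1.102 = 5.2 K.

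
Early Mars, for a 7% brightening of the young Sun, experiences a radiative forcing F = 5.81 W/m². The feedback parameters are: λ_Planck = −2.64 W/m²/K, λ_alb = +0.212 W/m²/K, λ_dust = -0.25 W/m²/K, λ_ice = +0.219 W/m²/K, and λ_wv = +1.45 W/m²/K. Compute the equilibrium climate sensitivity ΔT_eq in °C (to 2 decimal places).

Net feedback parameter λ = (−2.64) + (+0.212) + (-0.25) + (+0.219) + (+1.45) = -1.009 W/m²/K.
ΔT = −F/λ = −5.81/(-1.009) = 5.76 °C.

5.76 °C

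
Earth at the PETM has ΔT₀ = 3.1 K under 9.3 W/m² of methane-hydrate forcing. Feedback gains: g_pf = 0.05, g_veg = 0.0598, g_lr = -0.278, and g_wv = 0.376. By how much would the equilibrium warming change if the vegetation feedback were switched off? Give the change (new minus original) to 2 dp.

Original: g = 0.2078, ΔT = 3.1/(1−0.2078) = 3.9132 K.
Without vegetation: g' = 0.148, ΔT' = 3.1/(1−0.148) = 3.6385 K.
Change = 3.6385 − 3.9132 = -0.27 K.

-0.27 K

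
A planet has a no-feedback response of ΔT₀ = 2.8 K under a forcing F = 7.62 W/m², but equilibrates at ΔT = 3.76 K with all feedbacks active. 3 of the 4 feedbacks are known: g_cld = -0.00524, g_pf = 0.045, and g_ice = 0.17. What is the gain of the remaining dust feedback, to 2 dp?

Amplification A = ΔT/ΔT₀ = 3.76/2.8 = 1.343.
Total gain g = 1 − 1/A = 1 − 1/1.343 = 0.2554.
Known gains sum to -0.00524 + 0.045 + 0.17 = 0.20976.
g_dust = 0.2554 − 0.20976 = 0.05.

0.05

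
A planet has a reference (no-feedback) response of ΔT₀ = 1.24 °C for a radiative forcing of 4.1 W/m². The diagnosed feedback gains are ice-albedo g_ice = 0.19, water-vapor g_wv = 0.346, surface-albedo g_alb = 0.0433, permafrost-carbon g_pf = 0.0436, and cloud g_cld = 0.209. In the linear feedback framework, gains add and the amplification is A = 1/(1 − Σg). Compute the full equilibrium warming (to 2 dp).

Total gain g = 0.19 + 0.346 + 0.0433 + 0.0436 + 0.209 = 0.8319.
Amplification A = 1/(1 − 0.8319) = 5.949.
ΔT = 1.24 × 5.949 = 7.38 °C.

7.38 °C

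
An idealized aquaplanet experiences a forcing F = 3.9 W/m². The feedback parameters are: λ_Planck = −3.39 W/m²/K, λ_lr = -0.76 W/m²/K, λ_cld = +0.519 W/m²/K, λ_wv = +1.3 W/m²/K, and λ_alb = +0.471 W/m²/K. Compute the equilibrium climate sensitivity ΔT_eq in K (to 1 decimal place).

Net feedback parameter λ = (−3.39) + (-0.76) + (+0.519) + (+1.3) + (+0.471) = -1.86 W/m²/K.
ΔT = −F/λ = −3.9/(-1.86) = 2.1 K.

2.1 K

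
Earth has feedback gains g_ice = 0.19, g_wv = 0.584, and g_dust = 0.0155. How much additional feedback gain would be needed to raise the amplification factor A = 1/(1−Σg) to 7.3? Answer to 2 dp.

0.07

Current total gain = 0.7895.
Target gain for A = 7.3: g* = 1 − 1/7.3 = 0.863.
Additional gain needed = 0.863 − 0.7895 = 0.07.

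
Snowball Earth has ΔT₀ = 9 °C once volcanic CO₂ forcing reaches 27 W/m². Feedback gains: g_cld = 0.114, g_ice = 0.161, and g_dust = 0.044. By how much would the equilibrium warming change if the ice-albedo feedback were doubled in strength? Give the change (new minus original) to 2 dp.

4.09 °C

Original: g = 0.319, ΔT = 9/(1−0.319) = 13.2159 °C.
With doubled ice-albedo: g' = 0.48, ΔT' = 9/(1−0.48) = 17.3077 °C.
Change = 17.3077 − 13.2159 = 4.09 °C.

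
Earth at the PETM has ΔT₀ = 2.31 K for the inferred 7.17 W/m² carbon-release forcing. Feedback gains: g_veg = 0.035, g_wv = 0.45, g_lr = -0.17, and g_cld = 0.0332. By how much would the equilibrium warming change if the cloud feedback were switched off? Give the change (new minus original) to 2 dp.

Original: g = 0.3482, ΔT = 2.31/(1−0.3482) = 3.5440 K.
Without cloud: g' = 0.315, ΔT' = 2.31/(1−0.315) = 3.3723 K.
Change = 3.3723 − 3.5440 = -0.17 K.

-0.17 K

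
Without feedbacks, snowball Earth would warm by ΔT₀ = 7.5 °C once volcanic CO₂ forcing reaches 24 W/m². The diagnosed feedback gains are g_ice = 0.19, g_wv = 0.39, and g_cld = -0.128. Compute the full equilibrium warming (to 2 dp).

Total gain g = 0.19 + 0.39 − 0.128 = 0.452.
Amplification A = 1/(1 − 0.452) = 1.825.
ΔT = 7.5 × 1.825 = 13.69 °C.

13.69 °C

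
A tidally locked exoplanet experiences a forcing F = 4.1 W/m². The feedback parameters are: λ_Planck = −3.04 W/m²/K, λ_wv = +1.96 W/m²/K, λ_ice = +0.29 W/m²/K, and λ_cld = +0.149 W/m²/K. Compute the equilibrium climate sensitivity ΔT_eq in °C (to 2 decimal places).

6.40 °C

Net feedback parameter λ = (−3.04) + (+1.96) + (+0.29) + (+0.149) = -0.641 W/m²/K.
ΔT = −F/λ = −4.1/(-0.641) = 6.40 °C.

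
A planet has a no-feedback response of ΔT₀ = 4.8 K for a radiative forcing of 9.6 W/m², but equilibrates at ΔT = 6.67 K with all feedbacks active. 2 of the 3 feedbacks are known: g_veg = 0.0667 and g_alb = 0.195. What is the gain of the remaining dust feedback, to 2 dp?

Amplification A = ΔT/ΔT₀ = 6.67/4.8 = 1.39.
Total gain g = 1 − 1/A = 1 − 1/1.39 = 0.2806.
Known gains sum to 0.0667 + 0.195 = 0.2617.
g_dust = 0.2806 − 0.2617 = 0.02.

0.02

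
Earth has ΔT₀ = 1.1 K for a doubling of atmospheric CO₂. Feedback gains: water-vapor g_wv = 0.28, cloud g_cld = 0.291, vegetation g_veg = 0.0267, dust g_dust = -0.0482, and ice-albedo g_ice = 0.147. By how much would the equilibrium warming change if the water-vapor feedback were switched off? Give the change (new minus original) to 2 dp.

Original: g = 0.6965, ΔT = 1.1/(1−0.6965) = 3.6244 K.
Without water-vapor: g' = 0.4165, ΔT' = 1.1/(1−0.4165) = 1.8852 K.
Change = 1.8852 − 3.6244 = -1.74 K.

-1.74 K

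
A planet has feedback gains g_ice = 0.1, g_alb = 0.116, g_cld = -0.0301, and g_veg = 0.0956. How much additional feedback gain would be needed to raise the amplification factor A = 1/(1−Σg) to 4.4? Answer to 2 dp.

0.49

Current total gain = 0.2815.
Target gain for A = 4.4: g* = 1 − 1/4.4 = 0.7727.
Additional gain needed = 0.7727 − 0.2815 = 0.49.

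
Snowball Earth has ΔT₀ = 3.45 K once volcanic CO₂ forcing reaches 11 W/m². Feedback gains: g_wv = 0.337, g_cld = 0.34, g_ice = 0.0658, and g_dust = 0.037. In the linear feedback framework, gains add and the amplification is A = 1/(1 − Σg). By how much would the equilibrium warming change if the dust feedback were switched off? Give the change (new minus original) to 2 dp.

-2.25 K

Original: g = 0.7798, ΔT = 3.45/(1−0.7798) = 15.6676 K.
Without dust: g' = 0.7428, ΔT' = 3.45/(1−0.7428) = 13.4137 K.
Change = 13.4137 − 15.6676 = -2.25 K.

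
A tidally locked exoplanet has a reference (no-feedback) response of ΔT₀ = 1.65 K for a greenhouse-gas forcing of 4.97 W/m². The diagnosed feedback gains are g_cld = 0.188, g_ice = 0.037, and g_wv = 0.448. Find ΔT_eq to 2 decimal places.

5.05 K

Total gain g = 0.188 + 0.037 + 0.448 = 0.673.
Amplification A = 1/(1 − 0.673) = 3.058.
ΔT = 1.65 × 3.058 = 5.05 K.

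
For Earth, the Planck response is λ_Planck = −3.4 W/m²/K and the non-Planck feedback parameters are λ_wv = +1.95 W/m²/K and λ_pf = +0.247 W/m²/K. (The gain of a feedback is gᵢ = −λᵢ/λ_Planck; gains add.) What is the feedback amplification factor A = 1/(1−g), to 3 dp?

Convert to gains: g_wv = 1.95/3.4 = 0.5735; g_pf = 0.247/3.4 = 0.07265.
Total gain g = 0.64615.
A = 1/(1 − 0.64615) = 2.826.

2.826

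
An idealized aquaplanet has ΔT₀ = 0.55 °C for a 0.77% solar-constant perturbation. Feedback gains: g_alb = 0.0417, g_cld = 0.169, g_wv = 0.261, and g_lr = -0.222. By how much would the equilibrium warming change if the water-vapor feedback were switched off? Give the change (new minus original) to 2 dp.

Original: g = 0.2497, ΔT = 0.55/(1−0.2497) = 0.7330 °C.
Without water-vapor: g' = -0.0113, ΔT' = 0.55/(1+0.0113) = 0.5439 °C.
Change = 0.5439 − 0.7330 = -0.19 °C.

-0.19 °C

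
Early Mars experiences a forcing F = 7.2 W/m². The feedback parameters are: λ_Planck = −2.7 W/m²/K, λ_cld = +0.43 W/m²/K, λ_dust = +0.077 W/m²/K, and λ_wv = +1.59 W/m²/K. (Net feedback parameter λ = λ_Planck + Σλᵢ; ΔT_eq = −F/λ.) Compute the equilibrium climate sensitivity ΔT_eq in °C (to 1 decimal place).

Net feedback parameter λ = (−2.7) + (+0.43) + (+0.077) + (+1.59) = -0.603 W/m²/K.
ΔT = −F/λ = −7.2/(-0.603) = 11.9 °C.

11.9 °C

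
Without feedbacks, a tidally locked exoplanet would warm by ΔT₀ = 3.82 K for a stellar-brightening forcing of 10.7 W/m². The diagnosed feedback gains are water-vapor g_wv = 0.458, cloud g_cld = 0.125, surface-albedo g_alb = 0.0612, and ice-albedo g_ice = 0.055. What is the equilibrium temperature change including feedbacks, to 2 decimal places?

12.70 K

Total gain g = 0.458 + 0.125 + 0.0612 + 0.055 = 0.6992.
Amplification A = 1/(1 − 0.6992) = 3.324.
ΔT = 3.82 × 3.324 = 12.70 K.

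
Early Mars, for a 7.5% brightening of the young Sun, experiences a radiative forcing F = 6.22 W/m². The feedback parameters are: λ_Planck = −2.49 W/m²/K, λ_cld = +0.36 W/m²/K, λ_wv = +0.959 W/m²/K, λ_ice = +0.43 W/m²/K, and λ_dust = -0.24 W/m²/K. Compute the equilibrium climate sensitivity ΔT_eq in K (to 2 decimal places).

Net feedback parameter λ = (−2.49) + (+0.36) + (+0.959) + (+0.43) + (-0.24) = -0.981 W/m²/K.
ΔT = −F/λ = −6.22/(-0.981) = 6.34 K.

6.34 K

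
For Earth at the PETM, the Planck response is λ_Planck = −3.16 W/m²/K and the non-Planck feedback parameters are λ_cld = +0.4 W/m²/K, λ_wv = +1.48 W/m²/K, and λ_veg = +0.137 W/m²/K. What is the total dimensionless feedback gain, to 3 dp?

0.638

Convert to gains: g_cld = 0.4/3.16 = 0.1266; g_wv = 1.48/3.16 = 0.4684; g_veg = 0.137/3.16 = 0.04335.
Total gain g = 0.63835.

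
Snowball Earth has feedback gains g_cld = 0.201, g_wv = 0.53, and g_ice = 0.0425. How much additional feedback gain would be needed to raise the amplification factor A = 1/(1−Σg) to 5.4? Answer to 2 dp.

Current total gain = 0.7735.
Target gain for A = 5.4: g* = 1 − 1/5.4 = 0.8148.
Additional gain needed = 0.8148 − 0.7735 = 0.04.

0.04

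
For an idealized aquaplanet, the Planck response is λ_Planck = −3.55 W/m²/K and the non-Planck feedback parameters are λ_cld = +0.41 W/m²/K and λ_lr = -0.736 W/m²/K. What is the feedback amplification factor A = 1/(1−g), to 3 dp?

Convert to gains: g_cld = 0.41/3.55 = 0.1155; g_lr = -0.736/3.55 = -0.2073.
Total gain g = -0.0918.
A = 1/(1 + 0.0918) = 0.916.

0.916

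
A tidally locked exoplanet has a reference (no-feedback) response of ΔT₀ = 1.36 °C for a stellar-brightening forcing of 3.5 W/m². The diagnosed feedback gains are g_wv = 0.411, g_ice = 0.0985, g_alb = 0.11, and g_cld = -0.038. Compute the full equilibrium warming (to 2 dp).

Total gain g = 0.411 + 0.0985 + 0.11 − 0.038 = 0.5815.
Amplification A = 1/(1 − 0.5815) = 2.389.
ΔT = 1.36 × 2.389 = 3.25 °C.

3.25 °C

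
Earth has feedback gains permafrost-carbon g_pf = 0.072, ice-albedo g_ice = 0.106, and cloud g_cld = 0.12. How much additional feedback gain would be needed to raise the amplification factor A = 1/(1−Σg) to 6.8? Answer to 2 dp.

Current total gain = 0.298.
Target gain for A = 6.8: g* = 1 − 1/6.8 = 0.8529.
Additional gain needed = 0.8529 − 0.298 = 0.55.

0.55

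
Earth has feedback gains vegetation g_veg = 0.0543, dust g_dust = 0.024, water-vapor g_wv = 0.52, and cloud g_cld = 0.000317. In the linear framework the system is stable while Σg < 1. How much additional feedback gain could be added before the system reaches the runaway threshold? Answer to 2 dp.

Current total gain = 0.0543 + 0.024 + 0.52 + 0.000317 = 0.598617.
Margin to runaway = 1 − 0.598617 = 0.40.

0.40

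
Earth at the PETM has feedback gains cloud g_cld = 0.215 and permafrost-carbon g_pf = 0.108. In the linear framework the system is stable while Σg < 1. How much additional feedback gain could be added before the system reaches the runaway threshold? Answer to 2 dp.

0.68

Current total gain = 0.215 + 0.108 = 0.323.
Margin to runaway = 1 − 0.323 = 0.68.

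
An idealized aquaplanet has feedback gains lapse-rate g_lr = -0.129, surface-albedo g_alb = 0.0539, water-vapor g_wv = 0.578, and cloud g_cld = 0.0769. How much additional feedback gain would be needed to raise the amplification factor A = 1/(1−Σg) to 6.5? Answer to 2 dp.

Current total gain = 0.5798.
Target gain for A = 6.5: g* = 1 − 1/6.5 = 0.8462.
Additional gain needed = 0.8462 − 0.5798 = 0.27.

0.27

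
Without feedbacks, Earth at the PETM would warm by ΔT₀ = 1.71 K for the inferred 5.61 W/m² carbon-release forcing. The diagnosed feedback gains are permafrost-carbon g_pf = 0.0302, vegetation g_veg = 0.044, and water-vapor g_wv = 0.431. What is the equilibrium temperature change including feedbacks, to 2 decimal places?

3.46 K

Total gain g = 0.0302 + 0.044 + 0.431 = 0.5052.
Amplification A = 1/(1 − 0.5052) = 2.021.
ΔT = 1.71 × 2.021 = 3.46 K.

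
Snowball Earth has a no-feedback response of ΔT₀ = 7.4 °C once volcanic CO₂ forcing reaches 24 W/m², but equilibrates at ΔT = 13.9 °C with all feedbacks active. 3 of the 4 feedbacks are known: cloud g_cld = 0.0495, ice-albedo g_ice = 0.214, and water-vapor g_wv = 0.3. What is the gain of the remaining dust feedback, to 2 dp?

Amplification A = ΔT/ΔT₀ = 13.9/7.4 = 1.878.
Total gain g = 1 − 1/A = 1 − 1/1.878 = 0.4675.
Known gains sum to 0.0495 + 0.214 + 0.3 = 0.5635.
g_dust = 0.4675 − 0.5635 = -0.10.

-0.10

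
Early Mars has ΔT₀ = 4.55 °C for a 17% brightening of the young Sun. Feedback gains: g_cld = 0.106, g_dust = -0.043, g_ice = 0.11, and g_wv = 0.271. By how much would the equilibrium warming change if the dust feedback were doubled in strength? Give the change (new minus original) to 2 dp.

Original: g = 0.444, ΔT = 4.55/(1−0.444) = 8.1835 °C.
With doubled dust: g' = 0.401, ΔT' = 4.55/(1−0.401) = 7.5960 °C.
Change = 7.5960 − 8.1835 = -0.59 °C.

-0.59 °C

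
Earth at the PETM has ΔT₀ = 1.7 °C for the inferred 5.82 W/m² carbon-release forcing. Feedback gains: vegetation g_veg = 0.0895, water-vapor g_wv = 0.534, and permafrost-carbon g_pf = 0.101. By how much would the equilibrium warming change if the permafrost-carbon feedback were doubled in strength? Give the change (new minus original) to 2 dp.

Original: g = 0.7245, ΔT = 1.7/(1−0.7245) = 6.1706 °C.
With doubled permafrost-carbon: g' = 0.8255, ΔT' = 1.7/(1−0.8255) = 9.7421 °C.
Change = 9.7421 − 6.1706 = 3.57 °C.

3.57 °C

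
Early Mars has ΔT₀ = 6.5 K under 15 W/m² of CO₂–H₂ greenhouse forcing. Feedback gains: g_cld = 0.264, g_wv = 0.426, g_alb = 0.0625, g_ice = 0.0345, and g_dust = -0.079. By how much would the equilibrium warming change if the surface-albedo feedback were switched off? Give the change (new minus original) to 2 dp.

Original: g = 0.708, ΔT = 6.5/(1−0.708) = 22.2603 K.
Without surface-albedo: g' = 0.6455, ΔT' = 6.5/(1−0.6455) = 18.3357 K.
Change = 18.3357 − 22.2603 = -3.92 K.

-3.92 K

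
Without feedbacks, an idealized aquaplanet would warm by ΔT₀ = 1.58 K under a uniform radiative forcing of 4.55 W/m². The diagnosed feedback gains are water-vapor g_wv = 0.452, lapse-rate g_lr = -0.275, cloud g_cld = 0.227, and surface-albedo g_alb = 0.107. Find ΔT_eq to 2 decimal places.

Total gain g = 0.452 − 0.275 + 0.227 + 0.107 = 0.511.
Amplification A = 1/(1 − 0.511) = 2.045.
ΔT = 1.58 × 2.045 = 3.23 K.

3.23 K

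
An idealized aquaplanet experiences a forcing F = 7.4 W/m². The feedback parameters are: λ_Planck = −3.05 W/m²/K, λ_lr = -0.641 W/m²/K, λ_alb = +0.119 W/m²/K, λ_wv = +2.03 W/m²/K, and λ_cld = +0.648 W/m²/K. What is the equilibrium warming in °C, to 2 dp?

Net feedback parameter λ = (−3.05) + (-0.641) + (+0.119) + (+2.03) + (+0.648) = -0.894 W/m²/K.
ΔT = −F/λ = −7.4/(-0.894) = 8.28 °C.

8.28 °C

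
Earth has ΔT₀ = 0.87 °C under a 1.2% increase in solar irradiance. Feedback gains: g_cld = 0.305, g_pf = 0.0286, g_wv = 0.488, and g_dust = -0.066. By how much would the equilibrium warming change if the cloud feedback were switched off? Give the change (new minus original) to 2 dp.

Original: g = 0.7556, ΔT = 0.87/(1−0.7556) = 3.5597 °C.
Without cloud: g' = 0.4506, ΔT' = 0.87/(1−0.4506) = 1.5835 °C.
Change = 1.5835 − 3.5597 = -1.98 °C.

-1.98 °C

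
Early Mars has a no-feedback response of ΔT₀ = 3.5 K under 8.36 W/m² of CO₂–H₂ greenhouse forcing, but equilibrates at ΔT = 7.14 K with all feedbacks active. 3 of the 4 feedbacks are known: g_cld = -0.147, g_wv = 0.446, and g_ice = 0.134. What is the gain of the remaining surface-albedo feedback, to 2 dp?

Amplification A = ΔT/ΔT₀ = 7.14/3.5 = 2.04.
Total gain g = 1 − 1/A = 1 − 1/2.04 = 0.5098.
Known gains sum to -0.147 + 0.446 + 0.134 = 0.433.
g_alb = 0.5098 − 0.433 = 0.08.

0.08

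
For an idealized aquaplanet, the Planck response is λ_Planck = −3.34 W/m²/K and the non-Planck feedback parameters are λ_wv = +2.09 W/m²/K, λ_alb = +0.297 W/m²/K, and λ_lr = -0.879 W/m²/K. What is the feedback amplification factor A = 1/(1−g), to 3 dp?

1.823

Convert to gains: g_wv = 2.09/3.34 = 0.6257; g_alb = 0.297/3.34 = 0.08892; g_lr = -0.879/3.34 = -0.2632.
Total gain g = 0.45142.
A = 1/(1 − 0.45142) = 1.823.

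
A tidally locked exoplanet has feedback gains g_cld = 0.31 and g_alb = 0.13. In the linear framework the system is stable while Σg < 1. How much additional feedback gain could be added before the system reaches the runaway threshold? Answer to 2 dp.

0.56

Current total gain = 0.31 + 0.13 = 0.44.
Margin to runaway = 1 − 0.44 = 0.56.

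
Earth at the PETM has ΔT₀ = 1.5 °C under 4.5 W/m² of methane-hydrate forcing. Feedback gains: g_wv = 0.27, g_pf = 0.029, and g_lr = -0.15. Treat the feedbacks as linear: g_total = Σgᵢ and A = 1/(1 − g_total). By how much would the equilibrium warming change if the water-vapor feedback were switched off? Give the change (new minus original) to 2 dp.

Original: g = 0.149, ΔT = 1.5/(1−0.149) = 1.7626 °C.
Without water-vapor: g' = -0.121, ΔT' = 1.5/(1+0.121) = 1.3381 °C.
Change = 1.3381 − 1.7626 = -0.42 °C.

-0.42 °C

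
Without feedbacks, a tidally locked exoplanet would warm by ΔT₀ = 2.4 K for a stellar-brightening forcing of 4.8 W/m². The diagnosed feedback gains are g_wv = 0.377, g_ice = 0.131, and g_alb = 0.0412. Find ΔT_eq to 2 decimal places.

5.32 K

Total gain g = 0.377 + 0.131 + 0.0412 = 0.5492.
Amplification A = 1/(1 − 0.5492) = 2.218.
ΔT = 2.4 × 2.218 = 5.32 K.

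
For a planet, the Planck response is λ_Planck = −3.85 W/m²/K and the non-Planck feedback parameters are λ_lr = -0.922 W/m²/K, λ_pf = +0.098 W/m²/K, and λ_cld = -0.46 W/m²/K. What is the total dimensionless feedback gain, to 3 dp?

Convert to gains: g_lr = -0.922/3.85 = -0.2395; g_pf = 0.098/3.85 = 0.02545; g_cld = -0.46/3.85 = -0.1195.
Total gain g = -0.33355.

-0.334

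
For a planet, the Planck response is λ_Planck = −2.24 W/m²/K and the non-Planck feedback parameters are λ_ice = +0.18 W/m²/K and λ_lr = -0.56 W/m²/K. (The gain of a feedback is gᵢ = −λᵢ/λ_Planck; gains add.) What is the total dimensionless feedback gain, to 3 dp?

-0.170

Convert to gains: g_ice = 0.18/2.24 = 0.08036; g_lr = -0.56/2.24 = -0.25.
Total gain g = -0.16964.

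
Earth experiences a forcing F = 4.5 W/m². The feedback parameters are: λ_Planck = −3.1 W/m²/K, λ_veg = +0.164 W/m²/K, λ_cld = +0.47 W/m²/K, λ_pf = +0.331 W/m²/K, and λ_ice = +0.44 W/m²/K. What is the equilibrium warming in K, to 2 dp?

Net feedback parameter λ = (−3.1) + (+0.164) + (+0.47) + (+0.331) + (+0.44) = -1.695 W/m²/K.
ΔT = −F/λ = −4.5/(-1.695) = 2.65 K.

2.65 K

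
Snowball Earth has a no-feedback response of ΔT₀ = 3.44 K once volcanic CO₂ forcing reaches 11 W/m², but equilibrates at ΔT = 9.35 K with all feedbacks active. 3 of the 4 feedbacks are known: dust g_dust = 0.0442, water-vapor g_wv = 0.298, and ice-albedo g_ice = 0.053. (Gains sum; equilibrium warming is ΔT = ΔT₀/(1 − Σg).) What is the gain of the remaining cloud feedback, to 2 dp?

0.24

Amplification A = ΔT/ΔT₀ = 9.35/3.44 = 2.718.
Total gain g = 1 − 1/A = 1 − 1/2.718 = 0.6321.
Known gains sum to 0.0442 + 0.298 + 0.053 = 0.3952.
g_cld = 0.6321 − 0.3952 = 0.24.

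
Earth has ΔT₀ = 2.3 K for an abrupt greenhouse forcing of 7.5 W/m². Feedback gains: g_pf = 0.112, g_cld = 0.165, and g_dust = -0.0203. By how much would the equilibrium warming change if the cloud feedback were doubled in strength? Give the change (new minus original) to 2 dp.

0.88 K

Original: g = 0.2567, ΔT = 2.3/(1−0.2567) = 3.0943 K.
With doubled cloud: g' = 0.4217, ΔT' = 2.3/(1−0.4217) = 3.9772 K.
Change = 3.9772 − 3.0943 = 0.88 K.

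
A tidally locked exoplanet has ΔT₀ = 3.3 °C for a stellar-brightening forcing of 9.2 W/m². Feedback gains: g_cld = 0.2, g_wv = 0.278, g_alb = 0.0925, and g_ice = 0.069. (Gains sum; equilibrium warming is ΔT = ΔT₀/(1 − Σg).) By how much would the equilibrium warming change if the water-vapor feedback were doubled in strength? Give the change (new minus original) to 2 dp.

30.85 °C

Original: g = 0.6395, ΔT = 3.3/(1−0.6395) = 9.1540 °C.
With doubled water-vapor: g' = 0.9175, ΔT' = 3.3/(1−0.9175) = 40.0000 °C.
Change = 40.0000 − 9.1540 = 30.85 °C.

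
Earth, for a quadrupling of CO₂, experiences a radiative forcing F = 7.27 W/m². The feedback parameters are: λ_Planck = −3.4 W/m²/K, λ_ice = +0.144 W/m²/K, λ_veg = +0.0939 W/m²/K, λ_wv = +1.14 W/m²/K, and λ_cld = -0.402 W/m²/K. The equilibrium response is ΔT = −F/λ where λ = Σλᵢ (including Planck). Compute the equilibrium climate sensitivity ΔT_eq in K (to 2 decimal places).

3.00 K

Net feedback parameter λ = (−3.4) + (+0.144) + (+0.0939) + (+1.14) + (-0.402) = -2.4241 W/m²/K.
ΔT = −F/λ = −7.27/(-2.4241) = 3.00 K.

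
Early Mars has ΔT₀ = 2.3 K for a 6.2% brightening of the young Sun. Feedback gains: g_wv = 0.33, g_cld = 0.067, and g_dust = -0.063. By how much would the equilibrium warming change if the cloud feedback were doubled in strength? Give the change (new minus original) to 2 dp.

Original: g = 0.334, ΔT = 2.3/(1−0.334) = 3.4535 K.
With doubled cloud: g' = 0.401, ΔT' = 2.3/(1−0.401) = 3.8397 K.
Change = 3.8397 − 3.4535 = 0.39 K.

0.39 K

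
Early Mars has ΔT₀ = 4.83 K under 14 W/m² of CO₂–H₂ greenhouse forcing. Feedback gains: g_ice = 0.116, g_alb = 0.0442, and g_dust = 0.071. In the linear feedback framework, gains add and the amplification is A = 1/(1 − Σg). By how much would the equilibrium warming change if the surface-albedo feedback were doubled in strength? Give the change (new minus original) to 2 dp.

Original: g = 0.2312, ΔT = 4.83/(1−0.2312) = 6.2825 K.
With doubled surface-albedo: g' = 0.2754, ΔT' = 4.83/(1−0.2754) = 6.6657 K.
Change = 6.6657 − 6.2825 = 0.38 K.

0.38 K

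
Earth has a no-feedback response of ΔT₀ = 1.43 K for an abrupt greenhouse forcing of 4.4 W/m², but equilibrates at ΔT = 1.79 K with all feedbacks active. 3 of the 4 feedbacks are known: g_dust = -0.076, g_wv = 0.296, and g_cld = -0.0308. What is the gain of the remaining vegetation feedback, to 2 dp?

0.01

Amplification A = ΔT/ΔT₀ = 1.79/1.43 = 1.252.
Total gain g = 1 − 1/A = 1 − 1/1.252 = 0.2013.
Known gains sum to -0.076 + 0.296 − 0.0308 = 0.1892.
g_veg = 0.2013 − 0.1892 = 0.01.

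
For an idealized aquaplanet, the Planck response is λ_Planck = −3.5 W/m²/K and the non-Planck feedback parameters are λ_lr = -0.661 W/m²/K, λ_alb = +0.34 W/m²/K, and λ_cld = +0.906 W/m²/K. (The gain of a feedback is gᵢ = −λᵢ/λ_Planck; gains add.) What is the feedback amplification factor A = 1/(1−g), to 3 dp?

Convert to gains: g_lr = -0.661/3.5 = -0.1889; g_alb = 0.34/3.5 = 0.09714; g_cld = 0.906/3.5 = 0.2589.
Total gain g = 0.16714.
A = 1/(1 − 0.16714) = 1.201.

1.201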